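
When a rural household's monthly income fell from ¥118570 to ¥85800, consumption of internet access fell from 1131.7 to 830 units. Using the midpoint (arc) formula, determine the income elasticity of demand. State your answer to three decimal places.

ΔQ = 830 − 1131.7 = -301.7; midpoint Q̄ = (1131.7 + 830)/2 = 980.85.
ΔI = 85800 − 118570 = -32770; midpoint Ī = (118570 + 85800)/2 = 102185.
η = (ΔQ/Q̄) ÷ (ΔI/Ī) = (-301.7/980.85) ÷ (-32770/102185) = 0.959.

0.959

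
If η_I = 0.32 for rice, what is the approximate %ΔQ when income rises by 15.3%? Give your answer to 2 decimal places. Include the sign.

%ΔQ ≈ η × %ΔI = 0.32 × 15.3% = 4.90%.

4.90%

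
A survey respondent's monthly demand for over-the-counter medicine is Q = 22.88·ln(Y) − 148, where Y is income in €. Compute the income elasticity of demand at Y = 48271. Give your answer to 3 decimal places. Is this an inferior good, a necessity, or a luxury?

At Y = 48271: Q = 98.751.
dQ/dY = 22.88/Y = 0.000473991 at this income.
η = (dQ/dY)·(Y/Q) = 0.000473991 × (48271/98.751) = 0.232.
Since 0 < η < 1, the good is a necessity.

0.232 (necessity)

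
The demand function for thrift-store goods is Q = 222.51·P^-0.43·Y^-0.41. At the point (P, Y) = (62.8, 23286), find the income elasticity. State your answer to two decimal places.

-0.41

For a multiplicative demand Q = A·P^α·Y^β, the income elasticity is β everywhere.
Here β = -0.41, so η = -0.41.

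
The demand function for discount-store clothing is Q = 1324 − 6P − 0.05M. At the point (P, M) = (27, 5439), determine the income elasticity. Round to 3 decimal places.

At P = 27, M = 5439: Q = 890.050.
Holding P constant, ∂Q/∂M = −0.05.
η_M = (∂Q/∂M)·(M/Q) = -0.05 × (5439/890.050) = -0.306.

-0.306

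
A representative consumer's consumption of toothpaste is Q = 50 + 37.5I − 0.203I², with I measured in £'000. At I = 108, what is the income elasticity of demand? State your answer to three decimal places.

At I = 108: Q = 1732.2080.
dQ/dI = 37.5 − 0.406I = -6.34800.
η = (dQ/dI)·(I/Q) = -6.34800 × (108/1732.2080) = -0.396.

-0.396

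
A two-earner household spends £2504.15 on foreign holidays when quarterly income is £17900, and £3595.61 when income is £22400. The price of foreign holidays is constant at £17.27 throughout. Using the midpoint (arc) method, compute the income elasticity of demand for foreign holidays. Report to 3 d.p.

With a constant price, Q₁ = 2504.15/17.27 = 145.000 and Q₂ = 3595.61/17.27 = 208.200 (equivalently, work directly with expenditure since P cancels).
Midpoint %ΔQ = (3595.61 − 2504.15)/3049.88 = 0.35787; midpoint %ΔI = (22400 − 17900)/20150 = 0.22333.
η = 0.35787 / 0.22333 = 1.602.

1.602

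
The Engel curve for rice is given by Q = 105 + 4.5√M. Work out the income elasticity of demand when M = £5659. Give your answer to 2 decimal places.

At M = 5659: Q = 443.518.
dQ/dM = 4.5/(2√M) = 0.0299097 at this income.
η = (dQ/dM)·(M/Q) = 0.0299097 × (5659/443.518) = 0.38.

0.38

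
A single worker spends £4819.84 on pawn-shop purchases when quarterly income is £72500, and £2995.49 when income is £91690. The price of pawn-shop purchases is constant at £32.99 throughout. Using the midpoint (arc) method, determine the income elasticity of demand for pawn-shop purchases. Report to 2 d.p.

With a constant price, Q₁ = 4819.84/32.99 = 146.100 and Q₂ = 2995.49/32.99 = 90.800 (equivalently, work directly with expenditure since P cancels).
Midpoint %ΔQ = (2995.49 − 4819.84)/3907.67 = -0.46686; midpoint %ΔI = (91690 − 72500)/82095 = 0.23375.
η = -0.46686 / 0.23375 = -2.00.

-2.00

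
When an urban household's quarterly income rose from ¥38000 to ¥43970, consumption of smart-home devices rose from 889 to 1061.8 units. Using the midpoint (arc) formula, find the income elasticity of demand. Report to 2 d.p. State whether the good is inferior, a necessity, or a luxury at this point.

1.22 (luxury)

ΔQ = 1061.8 − 889 = 172.8; midpoint Q̄ = (889 + 1061.8)/2 = 975.4.
ΔI = 43970 − 38000 = 5970; midpoint Ī = (38000 + 43970)/2 = 40985.
η = (ΔQ/Q̄) ÷ (ΔI/Ī) = (172.8/975.4) ÷ (5970/40985) = 1.22.
η > 1 ⇒ luxury.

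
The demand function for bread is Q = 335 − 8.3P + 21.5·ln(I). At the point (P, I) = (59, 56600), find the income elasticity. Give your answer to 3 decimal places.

0.267

At P = 59, I = 56600: Q = 80.591.
Holding P constant, ∂Q/∂I = 21.5/I = 0.000379859.
η_I = (∂Q/∂I)·(I/Q) = 0.000379859 × (56600/80.591) = 0.267.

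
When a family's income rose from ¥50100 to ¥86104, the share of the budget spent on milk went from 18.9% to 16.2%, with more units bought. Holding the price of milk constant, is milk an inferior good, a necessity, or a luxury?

necessity

Quantity rises but the budget share falls as income rises, so 0 < η < 1.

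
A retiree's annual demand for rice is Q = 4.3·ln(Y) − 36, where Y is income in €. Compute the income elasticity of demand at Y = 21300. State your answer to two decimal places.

At Y = 21300: Q = 6.856.
dQ/dY = 4.3/Y = 0.000201878 at this income.
η = (dQ/dY)·(Y/Q) = 0.000201878 × (21300/6.856) = 0.63.

0.63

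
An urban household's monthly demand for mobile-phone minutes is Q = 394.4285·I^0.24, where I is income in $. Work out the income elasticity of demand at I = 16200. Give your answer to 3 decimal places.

0.240

For Q = A·I^β the income elasticity is constant and equal to β.
Here β = 0.24, so η = 0.240.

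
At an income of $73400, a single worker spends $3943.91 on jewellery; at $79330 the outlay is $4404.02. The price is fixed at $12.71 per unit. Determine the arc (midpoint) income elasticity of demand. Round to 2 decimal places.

With a constant price, Q₁ = 3943.91/12.71 = 310.300 and Q₂ = 4404.02/12.71 = 346.500 (equivalently, work directly with expenditure since P cancels).
Midpoint %ΔQ = (4404.02 − 3943.91)/4173.97 = 0.11023; midpoint %ΔI = (79330 − 73400)/76365 = 0.07765.
η = 0.11023 / 0.07765 = 1.42.

1.42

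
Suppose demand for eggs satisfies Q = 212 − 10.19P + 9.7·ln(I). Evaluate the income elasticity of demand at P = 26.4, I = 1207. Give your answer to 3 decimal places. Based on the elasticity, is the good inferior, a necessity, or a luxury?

0.821 (necessity)

At P = 26.4, I = 1207: Q = 11.814.
Holding P constant, ∂Q/∂I = 9.7/I = 0.00803645.
η_I = (∂Q/∂I)·(I/Q) = 0.00803645 × (1207/11.814) = 0.821.
Since 0 < η < 1, this is a necessity.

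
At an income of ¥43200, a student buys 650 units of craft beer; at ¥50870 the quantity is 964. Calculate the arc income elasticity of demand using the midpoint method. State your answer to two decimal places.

ΔQ = 964 − 650 = 314; midpoint Q̄ = (650 + 964)/2 = 807.
ΔI = 50870 − 43200 = 7670; midpoint Ī = (43200 + 50870)/2 = 47035.
η = (ΔQ/Q̄) ÷ (ΔI/Ī) = (314/807) ÷ (7670/47035) = 2.39.

2.39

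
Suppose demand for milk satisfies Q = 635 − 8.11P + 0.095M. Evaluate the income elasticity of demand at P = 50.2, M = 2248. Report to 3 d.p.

0.484

At P = 50.2, M = 2248: Q = 441.438.
Holding P constant, ∂Q/∂M = 0.095.
η_M = (∂Q/∂M)·(M/Q) = 0.095 × (2248/441.438) = 0.484.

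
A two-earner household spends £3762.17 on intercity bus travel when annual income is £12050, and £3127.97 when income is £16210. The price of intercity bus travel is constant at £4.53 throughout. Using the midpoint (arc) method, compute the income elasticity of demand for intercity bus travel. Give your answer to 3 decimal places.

-0.625

With a constant price, Q₁ = 3762.17/4.53 = 830.501 and Q₂ = 3127.97/4.53 = 690.501 (equivalently, work directly with expenditure since P cancels).
Midpoint %ΔQ = (3127.97 − 3762.17)/3445.07 = -0.18409; midpoint %ΔI = (16210 − 12050)/14130 = 0.29441.
η = -0.18409 / 0.29441 = -0.625.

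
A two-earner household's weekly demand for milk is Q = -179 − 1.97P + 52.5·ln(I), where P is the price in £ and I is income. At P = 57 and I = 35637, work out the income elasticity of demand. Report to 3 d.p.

At P = 57, I = 35637: Q = 258.970.
Holding P constant, ∂Q/∂I = 52.5/I = 0.00147319.
η_I = (∂Q/∂I)·(I/Q) = 0.00147319 × (35637/258.970) = 0.203.

0.203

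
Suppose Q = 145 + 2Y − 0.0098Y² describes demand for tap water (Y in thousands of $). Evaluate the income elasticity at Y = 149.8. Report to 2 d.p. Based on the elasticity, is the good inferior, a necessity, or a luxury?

At Y = 149.8: Q = 224.6876.
dQ/dY = 2 − 0.0196Y = -0.93608.
η = (dQ/dY)·(Y/Q) = -0.93608 × (149.8/224.6876) = -0.62.
η < 0 ⇒ inferior good.

-0.62 (inferior good)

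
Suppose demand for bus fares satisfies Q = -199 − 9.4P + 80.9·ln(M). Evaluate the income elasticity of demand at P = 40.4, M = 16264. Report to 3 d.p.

0.393

At P = 40.4, M = 16264: Q = 205.704.
Holding P constant, ∂Q/∂M = 80.9/M = 0.00497418.
η_M = (∂Q/∂M)·(M/Q) = 0.00497418 × (16264/205.704) = 0.393.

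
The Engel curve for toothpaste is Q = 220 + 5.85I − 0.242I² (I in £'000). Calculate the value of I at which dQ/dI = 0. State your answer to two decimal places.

dQ/dI = 5.85 − 0.484I.
The good is inferior where dQ/dI < 0. Setting dQ/dI = 0 gives I = 5.85 / 0.484 = 12.09.

12.09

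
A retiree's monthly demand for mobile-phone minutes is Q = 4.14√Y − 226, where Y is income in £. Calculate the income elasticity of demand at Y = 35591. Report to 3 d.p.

0.704

At Y = 35591: Q = 555.035.
dQ/dY = 4.14/(2√Y) = 0.0109724 at this income.
η = (dQ/dY)·(Y/Q) = 0.0109724 × (35591/555.035) = 0.704.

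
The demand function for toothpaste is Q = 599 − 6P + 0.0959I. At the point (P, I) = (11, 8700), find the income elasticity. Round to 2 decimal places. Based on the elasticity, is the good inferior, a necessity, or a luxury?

At P = 11, I = 8700: Q = 1367.330.
Holding P constant, ∂Q/∂I = 0.0959.
η_I = (∂Q/∂I)·(I/Q) = 0.0959 × (8700/1367.330) = 0.61.
Since 0 < η < 1, this is a necessity.

0.61 (necessity)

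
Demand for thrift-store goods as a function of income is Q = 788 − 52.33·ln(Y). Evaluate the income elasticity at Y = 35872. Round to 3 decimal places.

-0.219

At Y = 35872: Q = 239.178.
dQ/dY = -52.33/Y = -0.0014588 at this income.
η = (dQ/dY)·(Y/Q) = -0.0014588 × (35872/239.178) = -0.219.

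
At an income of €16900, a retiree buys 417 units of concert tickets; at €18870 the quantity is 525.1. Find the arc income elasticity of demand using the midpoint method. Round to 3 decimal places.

2.083

ΔQ = 525.1 − 417 = 108.1; midpoint Q̄ = (417 + 525.1)/2 = 471.05.
ΔI = 18870 − 16900 = 1970; midpoint Ī = (16900 + 18870)/2 = 17885.
η = (ΔQ/Q̄) ÷ (ΔI/Ī) = (108.1/471.05) ÷ (1970/17885) = 2.083.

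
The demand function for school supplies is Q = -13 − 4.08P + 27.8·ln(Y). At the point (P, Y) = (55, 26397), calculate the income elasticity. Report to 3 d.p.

At P = 55, Y = 26397: Q = 45.632.
Holding P constant, ∂Q/∂Y = 27.8/Y = 0.00105315.
η_Y = (∂Q/∂Y)·(Y/Q) = 0.00105315 × (26397/45.632) = 0.609.

0.609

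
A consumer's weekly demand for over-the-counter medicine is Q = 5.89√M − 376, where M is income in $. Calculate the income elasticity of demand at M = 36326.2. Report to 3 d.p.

0.752

At M = 36326.2: Q = 746.601.
dQ/dM = 5.89/(2√M) = 0.0154517 at this income.
η = (dQ/dM)·(M/Q) = 0.0154517 × (36326.2/746.601) = 0.752.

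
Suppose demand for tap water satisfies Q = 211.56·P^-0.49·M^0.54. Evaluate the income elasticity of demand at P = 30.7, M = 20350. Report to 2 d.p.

0.54

For a multiplicative demand Q = A·P^α·M^β, the income elasticity is β everywhere.
Here β = 0.54, so η = 0.54.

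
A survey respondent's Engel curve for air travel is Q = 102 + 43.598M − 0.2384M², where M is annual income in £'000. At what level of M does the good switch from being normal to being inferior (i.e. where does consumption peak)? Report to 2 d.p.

dQ/dM = 43.598 − 0.4768M.
The good is inferior where dQ/dM < 0. Setting dQ/dM = 0 gives M = 43.598 / 0.4768 = 91.44.

91.44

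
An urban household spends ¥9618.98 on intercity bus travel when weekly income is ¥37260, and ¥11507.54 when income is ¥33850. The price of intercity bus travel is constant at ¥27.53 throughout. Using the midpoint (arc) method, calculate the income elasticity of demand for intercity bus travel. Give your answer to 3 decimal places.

With a constant price, Q₁ = 9618.98/27.53 = 349.400 and Q₂ = 11507.54/27.53 = 418.000 (equivalently, work directly with expenditure since P cancels).
Midpoint %ΔQ = (11507.54 − 9618.98)/10563.26 = 0.17879; midpoint %ΔI = (33850 − 37260)/35555 = -0.09591.
η = 0.17879 / -0.09591 = -1.864.

-1.864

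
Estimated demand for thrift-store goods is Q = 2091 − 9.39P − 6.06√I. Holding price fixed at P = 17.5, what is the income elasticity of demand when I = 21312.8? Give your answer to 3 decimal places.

-0.425

At P = 17.5, I = 21312.8: Q = 1041.981.
Holding P constant, ∂Q/∂I = -6.06/(2√I) = -0.020755.
η_I = (∂Q/∂I)·(I/Q) = -0.020755 × (21312.8/1041.981) = -0.425.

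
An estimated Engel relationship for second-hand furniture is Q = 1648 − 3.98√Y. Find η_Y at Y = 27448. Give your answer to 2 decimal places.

-0.33

At Y = 27448: Q = 988.616.
dQ/dY = -3.98/(2√Y) = -0.0120115 at this income.
η = (dQ/dY)·(Y/Q) = -0.0120115 × (27448/988.616) = -0.33.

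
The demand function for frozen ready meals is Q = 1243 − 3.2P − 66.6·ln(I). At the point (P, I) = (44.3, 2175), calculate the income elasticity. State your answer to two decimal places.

-0.11

At P = 44.3, I = 2175: Q = 589.433.
Holding P constant, ∂Q/∂I = -66.6/I = -0.0306207.
η_I = (∂Q/∂I)·(I/Q) = -0.0306207 × (2175/589.433) = -0.11.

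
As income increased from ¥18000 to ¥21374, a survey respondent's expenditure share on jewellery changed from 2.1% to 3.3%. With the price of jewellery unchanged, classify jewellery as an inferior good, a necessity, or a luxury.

luxury

The budget share rises as income rises, so η > 1.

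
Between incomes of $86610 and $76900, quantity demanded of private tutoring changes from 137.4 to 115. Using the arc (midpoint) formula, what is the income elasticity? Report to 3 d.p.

1.494

ΔQ = 115 − 137.4 = -22.4; midpoint Q̄ = (137.4 + 115)/2 = 126.2.
ΔI = 76900 − 86610 = -9710; midpoint Ī = (86610 + 76900)/2 = 81755.
η = (ΔQ/Q̄) ÷ (ΔI/Ī) = (-22.4/126.2) ÷ (-9710/81755) = 1.494.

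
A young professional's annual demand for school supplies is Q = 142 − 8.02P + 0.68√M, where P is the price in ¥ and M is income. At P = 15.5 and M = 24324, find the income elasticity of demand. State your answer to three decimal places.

0.429

At P = 15.5, M = 24324: Q = 123.744.
Holding P constant, ∂Q/∂M = 0.68/(2√M) = 0.00218002.
η_M = (∂Q/∂M)·(M/Q) = 0.00218002 × (24324/123.744) = 0.429.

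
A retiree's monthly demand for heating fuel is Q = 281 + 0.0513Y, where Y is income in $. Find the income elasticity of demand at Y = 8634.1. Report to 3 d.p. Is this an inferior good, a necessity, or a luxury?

At Y = 8634.1: Q = 723.929.
dQ/dY = 0.0513.
η = (dQ/dY)·(Y/Q) = 0.0513 × (8634.1/723.929) = 0.612.
Since 0 < η < 1, the good is a necessity.

0.612 (necessity)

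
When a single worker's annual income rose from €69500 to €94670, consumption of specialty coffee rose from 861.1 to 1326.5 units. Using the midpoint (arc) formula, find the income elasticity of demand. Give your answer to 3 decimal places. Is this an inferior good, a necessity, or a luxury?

ΔQ = 1326.5 − 861.1 = 465.4; midpoint Q̄ = (861.1 + 1326.5)/2 = 1093.8.
ΔI = 94670 − 69500 = 25170; midpoint Ī = (69500 + 94670)/2 = 82085.
η = (ΔQ/Q̄) ÷ (ΔI/Ī) = (465.4/1093.8) ÷ (25170/82085) = 1.388.
η > 1 ⇒ luxury.

1.388 (luxury)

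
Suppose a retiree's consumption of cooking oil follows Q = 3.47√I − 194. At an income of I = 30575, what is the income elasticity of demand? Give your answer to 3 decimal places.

At I = 30575: Q = 412.754.
dQ/dI = 3.47/(2√I) = 0.00992239 at this income.
η = (dQ/dI)·(I/Q) = 0.00992239 × (30575/412.754) = 0.735.

0.735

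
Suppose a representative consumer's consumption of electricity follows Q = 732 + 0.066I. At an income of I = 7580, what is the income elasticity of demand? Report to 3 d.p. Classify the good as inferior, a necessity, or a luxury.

0.406 (necessity)

At I = 7580: Q = 1232.280.
dQ/dI = 0.066.
η = (dQ/dI)·(I/Q) = 0.066 × (7580/1232.280) = 0.406.
Since 0 < η < 1, the good is a necessity.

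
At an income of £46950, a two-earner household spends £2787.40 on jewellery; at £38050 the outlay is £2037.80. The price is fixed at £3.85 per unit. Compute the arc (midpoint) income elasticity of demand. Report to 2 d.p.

1.48

With a constant price, Q₁ = 2787.40/3.85 = 724.000 and Q₂ = 2037.80/3.85 = 529.299 (equivalently, work directly with expenditure since P cancels).
Midpoint %ΔQ = (2037.80 − 2787.40)/2412.60 = -0.31070; midpoint %ΔI = (38050 − 46950)/42500 = -0.20941.
η = -0.31070 / -0.20941 = 1.48.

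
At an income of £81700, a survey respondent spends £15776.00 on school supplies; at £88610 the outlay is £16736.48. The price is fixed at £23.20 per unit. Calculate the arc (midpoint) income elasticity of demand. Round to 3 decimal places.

0.728

With a constant price, Q₁ = 15776.00/23.20 = 680.000 and Q₂ = 16736.48/23.20 = 721.400 (equivalently, work directly with expenditure since P cancels).
Midpoint %ΔQ = (16736.48 − 15776.00)/16256.24 = 0.05908; midpoint %ΔI = (88610 − 81700)/85155 = 0.08115.
η = 0.05908 / 0.08115 = 0.728.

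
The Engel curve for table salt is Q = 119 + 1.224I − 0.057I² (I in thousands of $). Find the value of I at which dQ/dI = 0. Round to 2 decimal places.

dQ/dI = 1.224 − 0.114I.
The good is inferior where dQ/dI < 0. Setting dQ/dI = 0 gives I = 1.224 / 0.114 = 10.74.

10.74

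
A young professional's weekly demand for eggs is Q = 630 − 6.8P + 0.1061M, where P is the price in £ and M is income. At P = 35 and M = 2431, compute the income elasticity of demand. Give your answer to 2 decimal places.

0.40

At P = 35, M = 2431: Q = 649.929.
Holding P constant, ∂Q/∂M = 0.1061.
η_M = (∂Q/∂M)·(M/Q) = 0.1061 × (2431/649.929) = 0.40.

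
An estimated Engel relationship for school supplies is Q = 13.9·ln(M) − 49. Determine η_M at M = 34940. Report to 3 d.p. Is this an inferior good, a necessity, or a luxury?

0.144 (necessity)

At M = 34940: Q = 96.413.
dQ/dM = 13.9/M = 0.000397825 at this income.
η = (dQ/dM)·(M/Q) = 0.000397825 × (34940/96.413) = 0.144.
Since 0 < η < 1, the good is a necessity.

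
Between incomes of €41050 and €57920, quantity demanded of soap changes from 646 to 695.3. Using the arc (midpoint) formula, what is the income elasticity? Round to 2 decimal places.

0.22

ΔQ = 695.3 − 646 = 49.3; midpoint Q̄ = (646 + 695.3)/2 = 670.65.
ΔI = 57920 − 41050 = 16870; midpoint Ī = (41050 + 57920)/2 = 49485.
η = (ΔQ/Q̄) ÷ (ΔI/Ī) = (49.3/670.65) ÷ (16870/49485) = 0.22.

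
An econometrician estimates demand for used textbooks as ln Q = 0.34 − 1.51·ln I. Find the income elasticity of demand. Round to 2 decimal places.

-1.51

In a log-linear demand, the coefficient on ln I is the income elasticity.
So η = -1.51.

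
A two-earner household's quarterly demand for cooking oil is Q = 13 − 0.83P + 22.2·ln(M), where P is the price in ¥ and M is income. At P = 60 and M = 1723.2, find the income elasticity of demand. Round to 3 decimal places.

At P = 60, M = 1723.2: Q = 128.633.
Holding P constant, ∂Q/∂M = 22.2/M = 0.012883.
η_M = (∂Q/∂M)·(M/Q) = 0.012883 × (1723.2/128.633) = 0.173.

0.173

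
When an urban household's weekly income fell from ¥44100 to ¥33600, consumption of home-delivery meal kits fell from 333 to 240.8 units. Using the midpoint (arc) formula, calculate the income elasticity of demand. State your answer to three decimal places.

ΔQ = 240.8 − 333 = -92.2; midpoint Q̄ = (333 + 240.8)/2 = 286.9.
ΔI = 33600 − 44100 = -10500; midpoint Ī = (44100 + 33600)/2 = 38850.
η = (ΔQ/Q̄) ÷ (ΔI/Ī) = (-92.2/286.9) ÷ (-10500/38850) = 1.189.

1.189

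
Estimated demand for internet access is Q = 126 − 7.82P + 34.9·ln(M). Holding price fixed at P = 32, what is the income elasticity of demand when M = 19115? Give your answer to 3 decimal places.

At P = 32, M = 19115: Q = 219.812.
Holding P constant, ∂Q/∂M = 34.9/M = 0.00182579.
η_M = (∂Q/∂M)·(M/Q) = 0.00182579 × (19115/219.812) = 0.159.

0.159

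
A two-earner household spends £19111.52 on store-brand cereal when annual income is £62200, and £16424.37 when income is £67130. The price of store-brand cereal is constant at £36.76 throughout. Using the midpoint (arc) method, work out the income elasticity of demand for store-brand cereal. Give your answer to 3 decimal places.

-1.984

With a constant price, Q₁ = 19111.52/36.76 = 519.900 and Q₂ = 16424.37/36.76 = 446.800 (equivalently, work directly with expenditure since P cancels).
Midpoint %ΔQ = (16424.37 − 19111.52)/17767.95 = -0.15124; midpoint %ΔI = (67130 − 62200)/64665 = 0.07624.
η = -0.15124 / 0.07624 = -1.984.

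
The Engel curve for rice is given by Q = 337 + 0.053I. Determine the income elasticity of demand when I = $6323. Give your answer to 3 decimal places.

At I = 6323: Q = 672.119.
dQ/dI = 0.053.
η = (dQ/dI)·(I/Q) = 0.053 × (6323/672.119) = 0.499.

0.499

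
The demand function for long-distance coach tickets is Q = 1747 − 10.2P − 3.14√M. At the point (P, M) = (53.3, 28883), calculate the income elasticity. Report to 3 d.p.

At P = 53.3, M = 28883: Q = 669.697.
Holding P constant, ∂Q/∂M = -3.14/(2√M) = -0.00923801.
η_M = (∂Q/∂M)·(M/Q) = -0.00923801 × (28883/669.697) = -0.398.

-0.398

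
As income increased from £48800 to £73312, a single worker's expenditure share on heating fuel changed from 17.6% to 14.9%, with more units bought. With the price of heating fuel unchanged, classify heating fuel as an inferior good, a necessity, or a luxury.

necessity

Quantity rises but the budget share falls as income rises, so 0 < η < 1.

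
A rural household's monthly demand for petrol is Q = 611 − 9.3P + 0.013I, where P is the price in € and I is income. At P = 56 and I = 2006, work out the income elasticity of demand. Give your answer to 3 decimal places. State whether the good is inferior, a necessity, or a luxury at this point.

0.224 (necessity)

At P = 56, I = 2006: Q = 116.278.
Holding P constant, ∂Q/∂I = 0.013.
η_I = (∂Q/∂I)·(I/Q) = 0.013 × (2006/116.278) = 0.224.
Since 0 < η < 1, this is a necessity.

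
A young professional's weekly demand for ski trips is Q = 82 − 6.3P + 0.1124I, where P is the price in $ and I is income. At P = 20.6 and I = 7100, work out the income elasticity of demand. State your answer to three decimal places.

At P = 20.6, I = 7100: Q = 750.260.
Holding P constant, ∂Q/∂I = 0.1124.
η_I = (∂Q/∂I)·(I/Q) = 0.1124 × (7100/750.260) = 1.064.

1.064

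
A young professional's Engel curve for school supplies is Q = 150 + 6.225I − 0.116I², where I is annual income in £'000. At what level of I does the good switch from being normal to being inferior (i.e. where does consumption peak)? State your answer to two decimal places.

dQ/dI = 6.225 − 0.232I.
The good is inferior where dQ/dI < 0. Setting dQ/dI = 0 gives I = 6.225 / 0.232 = 26.83.

26.83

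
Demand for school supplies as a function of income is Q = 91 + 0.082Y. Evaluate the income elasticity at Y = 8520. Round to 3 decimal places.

At Y = 8520: Q = 789.640.
dQ/dY = 0.082.
η = (dQ/dY)·(Y/Q) = 0.082 × (8520/789.640) = 0.885.

0.885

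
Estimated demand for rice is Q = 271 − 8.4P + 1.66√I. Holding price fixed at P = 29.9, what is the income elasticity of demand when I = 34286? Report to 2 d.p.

0.47

At P = 29.9, I = 34286: Q = 327.214.
Holding P constant, ∂Q/∂I = 1.66/(2√I) = 0.00448249.
η_I = (∂Q/∂I)·(I/Q) = 0.00448249 × (34286/327.214) = 0.47.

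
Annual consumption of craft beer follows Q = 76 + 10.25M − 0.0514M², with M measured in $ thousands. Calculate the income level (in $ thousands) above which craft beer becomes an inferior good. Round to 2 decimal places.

99.71

dQ/dM = 10.25 − 0.1028M.
The good is inferior where dQ/dM < 0. Setting dQ/dM = 0 gives M = 10.25 / 0.1028 = 99.71.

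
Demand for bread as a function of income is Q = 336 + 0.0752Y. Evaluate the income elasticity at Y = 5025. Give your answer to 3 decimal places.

At Y = 5025: Q = 713.880.
dQ/dY = 0.0752.
η = (dQ/dY)·(Y/Q) = 0.0752 × (5025/713.880) = 0.529.

0.529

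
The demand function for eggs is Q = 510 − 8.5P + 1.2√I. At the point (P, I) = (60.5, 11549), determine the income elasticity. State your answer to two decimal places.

At P = 60.5, I = 11549: Q = 124.710.
Holding P constant, ∂Q/∂I = 1.2/(2√I) = 0.00558315.
η_I = (∂Q/∂I)·(I/Q) = 0.00558315 × (11549/124.710) = 0.52.

0.52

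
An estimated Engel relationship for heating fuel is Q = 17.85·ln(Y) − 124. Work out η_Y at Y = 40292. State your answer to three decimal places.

At Y = 40292: Q = 65.280.
dQ/dY = 17.85/Y = 0.000443016 at this income.
η = (dQ/dY)·(Y/Q) = 0.000443016 × (40292/65.280) = 0.273.

0.273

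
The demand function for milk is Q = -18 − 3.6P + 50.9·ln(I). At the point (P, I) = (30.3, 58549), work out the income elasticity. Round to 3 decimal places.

0.118

At P = 30.3, I = 58549: Q = 431.681.
Holding P constant, ∂Q/∂I = 50.9/I = 0.000869357.
η_I = (∂Q/∂I)·(I/Q) = 0.000869357 × (58549/431.681) = 0.118.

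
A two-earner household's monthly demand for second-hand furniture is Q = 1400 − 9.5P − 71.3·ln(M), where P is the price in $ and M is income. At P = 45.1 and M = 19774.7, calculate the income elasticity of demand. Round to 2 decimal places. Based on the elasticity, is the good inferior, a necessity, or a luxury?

At P = 45.1, M = 19774.7: Q = 266.239.
Holding P constant, ∂Q/∂M = -71.3/M = -0.00360562.
η_M = (∂Q/∂M)·(M/Q) = -0.00360562 × (19774.7/266.239) = -0.27.
Since η < 0, this is an inferior good.

-0.27 (inferior good)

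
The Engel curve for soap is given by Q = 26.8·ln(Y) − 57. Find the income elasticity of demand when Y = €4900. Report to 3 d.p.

0.157

At Y = 4900: Q = 170.719.
dQ/dY = 26.8/Y = 0.00546939 at this income.
η = (dQ/dY)·(Y/Q) = 0.00546939 × (4900/170.719) = 0.157.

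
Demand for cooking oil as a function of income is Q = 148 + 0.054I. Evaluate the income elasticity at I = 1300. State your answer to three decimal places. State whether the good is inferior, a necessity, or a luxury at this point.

0.322 (necessity)

At I = 1300: Q = 218.200.
dQ/dI = 0.054.
η = (dQ/dI)·(I/Q) = 0.054 × (1300/218.200) = 0.322.
Since 0 < η < 1, the good is a necessity.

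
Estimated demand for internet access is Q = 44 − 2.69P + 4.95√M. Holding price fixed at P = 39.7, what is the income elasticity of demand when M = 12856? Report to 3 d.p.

0.563

At P = 39.7, M = 12856: Q = 498.459.
Holding P constant, ∂Q/∂M = 4.95/(2√M) = 0.0218284.
η_M = (∂Q/∂M)·(M/Q) = 0.0218284 × (12856/498.459) = 0.563.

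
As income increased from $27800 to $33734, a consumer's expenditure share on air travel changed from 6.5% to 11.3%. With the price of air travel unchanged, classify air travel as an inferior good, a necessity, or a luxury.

The budget share rises as income rises, so η > 1.

luxury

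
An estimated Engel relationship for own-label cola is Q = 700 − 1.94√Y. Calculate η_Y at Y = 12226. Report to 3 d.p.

At Y = 12226: Q = 485.492.
dQ/dY = -1.94/(2√Y) = -0.00877262 at this income.
η = (dQ/dY)·(Y/Q) = -0.00877262 × (12226/485.492) = -0.221.

-0.221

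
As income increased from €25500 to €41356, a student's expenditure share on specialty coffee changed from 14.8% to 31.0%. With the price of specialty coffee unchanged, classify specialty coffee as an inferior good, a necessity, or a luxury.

The budget share rises as income rises, so η > 1.

luxury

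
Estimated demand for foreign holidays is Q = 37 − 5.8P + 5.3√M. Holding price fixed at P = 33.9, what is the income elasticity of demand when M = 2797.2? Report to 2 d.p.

1.16

At P = 33.9, M = 2797.2: Q = 120.689.
Holding P constant, ∂Q/∂M = 5.3/(2√M) = 0.0501054.
η_M = (∂Q/∂M)·(M/Q) = 0.0501054 × (2797.2/120.689) = 1.16.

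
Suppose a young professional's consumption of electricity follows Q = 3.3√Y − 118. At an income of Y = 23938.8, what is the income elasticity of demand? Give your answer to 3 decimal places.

At Y = 23938.8: Q = 392.582.
dQ/dY = 3.3/(2√Y) = 0.0106643 at this income.
η = (dQ/dY)·(Y/Q) = 0.0106643 × (23938.8/392.582) = 0.650.

0.650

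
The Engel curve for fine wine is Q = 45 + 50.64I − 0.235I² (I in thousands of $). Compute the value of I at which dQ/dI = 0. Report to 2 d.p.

107.74

dQ/dI = 50.64 − 0.47I.
The good is inferior where dQ/dI < 0. Setting dQ/dI = 0 gives I = 50.64 / 0.47 = 107.74.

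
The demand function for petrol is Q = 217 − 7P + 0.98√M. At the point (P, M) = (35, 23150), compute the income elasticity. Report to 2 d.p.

At P = 35, M = 23150: Q = 121.108.
Holding P constant, ∂Q/∂M = 0.98/(2√M) = 0.00322048.
η_M = (∂Q/∂M)·(M/Q) = 0.00322048 × (23150/121.108) = 0.62.

0.62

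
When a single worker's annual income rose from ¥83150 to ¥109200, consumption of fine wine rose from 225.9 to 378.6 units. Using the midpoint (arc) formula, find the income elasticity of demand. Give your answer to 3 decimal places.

ΔQ = 378.6 − 225.9 = 152.7; midpoint Q̄ = (225.9 + 378.6)/2 = 302.25.
ΔI = 109200 − 83150 = 26050; midpoint Ī = (83150 + 109200)/2 = 96175.
η = (ΔQ/Q̄) ÷ (ΔI/Ī) = (152.7/302.25) ÷ (26050/96175) = 1.865.

1.865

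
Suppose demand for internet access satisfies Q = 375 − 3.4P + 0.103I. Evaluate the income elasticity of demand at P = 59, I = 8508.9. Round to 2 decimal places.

0.83

At P = 59, I = 8508.9: Q = 1050.817.
Holding P constant, ∂Q/∂I = 0.103.
η_I = (∂Q/∂I)·(I/Q) = 0.103 × (8508.9/1050.817) = 0.83.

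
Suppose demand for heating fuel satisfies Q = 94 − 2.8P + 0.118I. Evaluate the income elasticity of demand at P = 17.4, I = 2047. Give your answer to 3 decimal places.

0.842

At P = 17.4, I = 2047: Q = 286.826.
Holding P constant, ∂Q/∂I = 0.118.
η_I = (∂Q/∂I)·(I/Q) = 0.118 × (2047/286.826) = 0.842.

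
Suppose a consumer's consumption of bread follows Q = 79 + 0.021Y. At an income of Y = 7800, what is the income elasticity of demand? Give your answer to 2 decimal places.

0.67

At Y = 7800: Q = 242.800.
dQ/dY = 0.021.
η = (dQ/dY)·(Y/Q) = 0.021 × (7800/242.800) = 0.67.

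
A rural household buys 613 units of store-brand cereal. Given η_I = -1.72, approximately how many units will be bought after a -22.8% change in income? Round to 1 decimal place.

%ΔQ ≈ η × %ΔI = -1.72 × (-22.8%) = 39.216%.
New Q ≈ 613 × (1 + 0.39216) = 853.4.

853.4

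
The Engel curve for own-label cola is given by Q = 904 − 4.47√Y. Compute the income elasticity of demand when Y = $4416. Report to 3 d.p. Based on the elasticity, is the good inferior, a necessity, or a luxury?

At Y = 4416: Q = 606.955.
dQ/dY = -4.47/(2√Y) = -0.0336328 at this income.
η = (dQ/dY)·(Y/Q) = -0.0336328 × (4416/606.955) = -0.245.
Since η < 0, the good is an inferior good.

-0.245 (inferior good)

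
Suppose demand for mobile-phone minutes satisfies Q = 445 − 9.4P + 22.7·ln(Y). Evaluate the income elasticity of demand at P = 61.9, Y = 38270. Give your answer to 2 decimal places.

0.22

At P = 61.9, Y = 38270: Q = 102.680.
Holding P constant, ∂Q/∂Y = 22.7/Y = 0.000593154.
η_Y = (∂Q/∂Y)·(Y/Q) = 0.000593154 × (38270/102.680) = 0.22.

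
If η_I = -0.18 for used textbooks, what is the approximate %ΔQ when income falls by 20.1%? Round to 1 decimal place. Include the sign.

3.6%

%ΔQ ≈ η × %ΔI = -0.18 × (-20.1%) = 3.6%.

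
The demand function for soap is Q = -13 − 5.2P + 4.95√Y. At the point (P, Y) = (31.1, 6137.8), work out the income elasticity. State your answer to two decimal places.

At P = 31.1, Y = 6137.8: Q = 213.083.
Holding P constant, ∂Q/∂Y = 4.95/(2√Y) = 0.0315914.
η_Y = (∂Q/∂Y)·(Y/Q) = 0.0315914 × (6137.8/213.083) = 0.91.

0.91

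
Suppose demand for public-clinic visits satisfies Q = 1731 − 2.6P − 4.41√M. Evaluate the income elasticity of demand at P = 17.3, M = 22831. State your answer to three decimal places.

At P = 17.3, M = 22831: Q = 1019.672.
Holding P constant, ∂Q/∂M = -4.41/(2√M) = -0.0145931.
η_M = (∂Q/∂M)·(M/Q) = -0.0145931 × (22831/1019.672) = -0.327.

-0.327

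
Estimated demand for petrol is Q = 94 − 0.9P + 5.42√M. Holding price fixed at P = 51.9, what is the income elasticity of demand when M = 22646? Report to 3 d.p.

0.473

At P = 51.9, M = 22646: Q = 862.923.
Holding P constant, ∂Q/∂M = 5.42/(2√M) = 0.0180083.
η_M = (∂Q/∂M)·(M/Q) = 0.0180083 × (22646/862.923) = 0.473.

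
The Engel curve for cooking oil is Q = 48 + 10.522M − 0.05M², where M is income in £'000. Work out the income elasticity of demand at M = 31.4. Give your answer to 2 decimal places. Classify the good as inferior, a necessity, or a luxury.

0.70 (necessity)

At M = 31.4: Q = 329.0928.
dQ/dM = 10.522 − 0.1M = 7.38200.
η = (dQ/dM)·(M/Q) = 7.38200 × (31.4/329.0928) = 0.70.
0 < η < 1 ⇒ necessity.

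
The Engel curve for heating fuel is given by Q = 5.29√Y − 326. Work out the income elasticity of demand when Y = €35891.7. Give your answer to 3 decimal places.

0.741

At Y = 35891.7: Q = 676.196.
dQ/dY = 5.29/(2√Y) = 0.0139614 at this income.
η = (dQ/dY)·(Y/Q) = 0.0139614 × (35891.7/676.196) = 0.741.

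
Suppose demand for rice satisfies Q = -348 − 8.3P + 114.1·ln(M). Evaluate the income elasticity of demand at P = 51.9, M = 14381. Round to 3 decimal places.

At P = 51.9, M = 14381: Q = 313.585.
Holding P constant, ∂Q/∂M = 114.1/M = 0.00793408.
η_M = (∂Q/∂M)·(M/Q) = 0.00793408 × (14381/313.585) = 0.364.

0.364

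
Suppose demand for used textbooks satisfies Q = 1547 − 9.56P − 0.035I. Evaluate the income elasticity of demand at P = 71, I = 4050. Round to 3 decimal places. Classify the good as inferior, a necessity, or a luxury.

-0.195 (inferior good)

At P = 71, I = 4050: Q = 726.490.
Holding P constant, ∂Q/∂I = −0.035.
η_I = (∂Q/∂I)·(I/Q) = -0.035 × (4050/726.490) = -0.195.
Since η < 0, this is an inferior good.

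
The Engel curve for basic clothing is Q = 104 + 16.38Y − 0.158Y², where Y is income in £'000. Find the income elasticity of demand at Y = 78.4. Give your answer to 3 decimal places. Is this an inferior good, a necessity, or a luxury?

At Y = 78.4: Q = 417.0355.
dQ/dY = 16.38 − 0.316Y = -8.39440.
η = (dQ/dY)·(Y/Q) = -8.39440 × (78.4/417.0355) = -1.578.
η < 0 ⇒ inferior good.

-1.578 (inferior good)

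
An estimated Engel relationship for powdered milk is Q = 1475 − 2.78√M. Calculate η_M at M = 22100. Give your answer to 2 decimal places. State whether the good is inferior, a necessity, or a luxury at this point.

-0.19 (inferior good)

At M = 22100: Q = 1061.723.
dQ/dM = -2.78/(2√M) = -0.00935015 at this income.
η = (dQ/dM)·(M/Q) = -0.00935015 × (22100/1061.723) = -0.19.
Since η < 0, the good is an inferior good.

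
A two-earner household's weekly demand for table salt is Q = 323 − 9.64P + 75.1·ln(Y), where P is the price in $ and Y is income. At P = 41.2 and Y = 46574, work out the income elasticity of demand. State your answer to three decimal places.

At P = 41.2, Y = 46574: Q = 733.067.
Holding P constant, ∂Q/∂Y = 75.1/Y = 0.00161249.
η_Y = (∂Q/∂Y)·(Y/Q) = 0.00161249 × (46574/733.067) = 0.102.

0.102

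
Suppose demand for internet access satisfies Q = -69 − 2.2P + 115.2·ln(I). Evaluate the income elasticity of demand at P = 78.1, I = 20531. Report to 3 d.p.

0.128

At P = 78.1, I = 20531: Q = 903.080.
Holding P constant, ∂Q/∂I = 115.2/I = 0.00561103.
η_I = (∂Q/∂I)·(I/Q) = 0.00561103 × (20531/903.080) = 0.128.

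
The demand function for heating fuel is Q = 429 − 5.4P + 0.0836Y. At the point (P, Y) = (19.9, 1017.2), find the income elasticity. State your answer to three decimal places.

0.209

At P = 19.9, Y = 1017.2: Q = 406.578.
Holding P constant, ∂Q/∂Y = 0.0836.
η_Y = (∂Q/∂Y)·(Y/Q) = 0.0836 × (1017.2/406.578) = 0.209.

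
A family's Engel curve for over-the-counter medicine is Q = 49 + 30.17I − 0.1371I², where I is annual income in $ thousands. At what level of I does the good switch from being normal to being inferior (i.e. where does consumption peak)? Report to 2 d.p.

110.03

dQ/dI = 30.17 − 0.2742I.
The good is inferior where dQ/dI < 0. Setting dQ/dI = 0 gives I = 30.17 / 0.2742 = 110.03.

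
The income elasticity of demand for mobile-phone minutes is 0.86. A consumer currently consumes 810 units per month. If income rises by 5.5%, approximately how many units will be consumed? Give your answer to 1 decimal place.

%ΔQ ≈ η × %ΔI = 0.86 × 5.5% = 4.73%.
New Q ≈ 810 × (1 + 0.0473) = 848.3.

848.3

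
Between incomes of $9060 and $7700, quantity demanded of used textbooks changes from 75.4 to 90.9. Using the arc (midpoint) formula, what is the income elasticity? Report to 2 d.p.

ΔQ = 90.9 − 75.4 = 15.5; midpoint Q̄ = (75.4 + 90.9)/2 = 83.15.
ΔI = 7700 − 9060 = -1360; midpoint Ī = (9060 + 7700)/2 = 8380.
η = (ΔQ/Q̄) ÷ (ΔI/Ī) = (15.5/83.15) ÷ (-1360/8380) = -1.15.

-1.15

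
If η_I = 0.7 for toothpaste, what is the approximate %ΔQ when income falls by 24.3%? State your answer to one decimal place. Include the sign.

-17.0%

%ΔQ ≈ η × %ΔI = 0.7 × (-24.3%) = -17.0%.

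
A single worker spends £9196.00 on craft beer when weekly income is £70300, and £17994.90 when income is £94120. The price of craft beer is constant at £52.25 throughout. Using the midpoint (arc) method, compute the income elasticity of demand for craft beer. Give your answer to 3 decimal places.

2.234

With a constant price, Q₁ = 9196.00/52.25 = 176.000 and Q₂ = 17994.90/52.25 = 344.400 (equivalently, work directly with expenditure since P cancels).
Midpoint %ΔQ = (17994.90 − 9196.00)/13595.45 = 0.64719; midpoint %ΔI = (94120 − 70300)/82210 = 0.28975.
η = 0.64719 / 0.28975 = 2.234.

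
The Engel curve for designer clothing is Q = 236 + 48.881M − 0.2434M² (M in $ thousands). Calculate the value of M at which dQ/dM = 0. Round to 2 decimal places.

dQ/dM = 48.881 − 0.4868M.
The good is inferior where dQ/dM < 0. Setting dQ/dM = 0 gives M = 48.881 / 0.4868 = 100.41.

100.41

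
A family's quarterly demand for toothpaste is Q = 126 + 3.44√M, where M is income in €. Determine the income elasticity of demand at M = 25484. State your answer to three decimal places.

0.407

At M = 25484: Q = 675.152.
dQ/dM = 3.44/(2√M) = 0.0107744 at this income.
η = (dQ/dM)·(M/Q) = 0.0107744 × (25484/675.152) = 0.407.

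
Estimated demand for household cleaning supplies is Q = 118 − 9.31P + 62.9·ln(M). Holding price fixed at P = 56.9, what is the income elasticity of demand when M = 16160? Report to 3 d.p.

At P = 56.9, M = 16160: Q = 197.781.
Holding P constant, ∂Q/∂M = 62.9/M = 0.00389233.
η_M = (∂Q/∂M)·(M/Q) = 0.00389233 × (16160/197.781) = 0.318.

0.318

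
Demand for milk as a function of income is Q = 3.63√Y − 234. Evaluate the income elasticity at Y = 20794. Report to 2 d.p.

0.90

At Y = 20794: Q = 289.451.
dQ/dY = 3.63/(2√Y) = 0.0125866 at this income.
η = (dQ/dY)·(Y/Q) = 0.0125866 × (20794/289.451) = 0.90.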